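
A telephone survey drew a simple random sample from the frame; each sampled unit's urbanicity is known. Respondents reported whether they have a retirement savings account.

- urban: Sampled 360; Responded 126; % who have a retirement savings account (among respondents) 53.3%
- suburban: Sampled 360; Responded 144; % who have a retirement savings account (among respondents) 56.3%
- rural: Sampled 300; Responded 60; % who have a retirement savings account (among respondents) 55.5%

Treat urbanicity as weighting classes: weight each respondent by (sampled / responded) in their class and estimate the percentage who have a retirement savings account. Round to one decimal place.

Response rates by class: urban 126/360 = 35%, suburban 144/360 = 40%, rural 60/300 = 20%.
Each respondent's weight = sampled/responded in their class; summing within a class gives n_sampled, so:
  urban: 360 × 53.3 = 19,188
  suburban: 360 × 56.3 = 20,268
  rural: 300 × 55.5 = 16,650
Adjusted estimate = 56,106 / 1,020 = 55.0059 → 55.0%.

55.0%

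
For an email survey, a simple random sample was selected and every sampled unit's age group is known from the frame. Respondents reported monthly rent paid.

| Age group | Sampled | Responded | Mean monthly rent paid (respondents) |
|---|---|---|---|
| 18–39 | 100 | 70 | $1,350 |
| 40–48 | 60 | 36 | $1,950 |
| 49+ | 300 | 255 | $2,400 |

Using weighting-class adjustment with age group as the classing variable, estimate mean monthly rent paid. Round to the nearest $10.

Response rates by class: 18–39 70/100 = 70%, 40–48 36/60 = 60%, 49+ 255/300 = 85%.
Each respondent's weight = sampled/responded in their class; summing within a class gives n_sampled, so:
  18–39: 100 × 1350 = 135,000
  40–48: 60 × 1950 = 117,000
  49+: 300 × 2400 = 720,000
Adjusted estimate = 972,000 / 460 = 2113.04 → $2,110.

$2,110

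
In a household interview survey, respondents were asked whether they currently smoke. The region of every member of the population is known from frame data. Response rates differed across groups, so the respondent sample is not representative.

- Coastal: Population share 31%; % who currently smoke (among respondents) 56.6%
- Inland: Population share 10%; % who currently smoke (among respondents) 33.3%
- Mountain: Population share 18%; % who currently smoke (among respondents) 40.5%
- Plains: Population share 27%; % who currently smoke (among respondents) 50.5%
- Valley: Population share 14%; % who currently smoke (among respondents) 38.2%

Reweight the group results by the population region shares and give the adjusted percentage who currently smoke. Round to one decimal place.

47.1%

Each cell contributes population-share × respondent value:
  Coastal: 0.31 × 56.6 = 17.546
  Inland: 0.1 × 33.3 = 3.33
  Mountain: 0.18 × 40.5 = 7.29
  Plains: 0.27 × 50.5 = 13.635
  Valley: 0.14 × 38.2 = 5.348
Post-stratified estimate = 47.149 → 47.1%.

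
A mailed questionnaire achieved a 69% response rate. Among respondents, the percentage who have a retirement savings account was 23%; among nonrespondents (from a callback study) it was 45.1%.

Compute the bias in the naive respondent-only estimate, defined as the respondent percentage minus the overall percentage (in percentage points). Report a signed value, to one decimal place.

-6.9 percentage points

Nonresponse fraction = 1 − 0.69 = 0.31.
Bias = (nonresponse fraction) × (respondent percentage − nonrespondent percentage)
     = 0.31 × (23 − 45.1) = 0.31 × -22.1 = -6.851.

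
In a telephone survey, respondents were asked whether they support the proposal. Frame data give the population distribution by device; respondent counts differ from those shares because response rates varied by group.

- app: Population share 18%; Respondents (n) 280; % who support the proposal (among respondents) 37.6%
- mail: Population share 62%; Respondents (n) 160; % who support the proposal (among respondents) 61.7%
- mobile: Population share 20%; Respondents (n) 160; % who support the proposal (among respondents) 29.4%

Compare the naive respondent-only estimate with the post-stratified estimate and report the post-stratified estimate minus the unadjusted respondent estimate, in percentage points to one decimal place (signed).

Naive respondent-only estimate (weights = respondent counts):
  (280/600)×37.6 + (160/600)×61.7 + (160/600)×29.4 = 41.84%
Post-stratifying to population shares instead:
  0.18×37.6 + 0.62×61.7 + 0.2×29.4 = 50.902%
Difference = 50.902 − 41.84 = 9.062 pp.

+9.1 percentage points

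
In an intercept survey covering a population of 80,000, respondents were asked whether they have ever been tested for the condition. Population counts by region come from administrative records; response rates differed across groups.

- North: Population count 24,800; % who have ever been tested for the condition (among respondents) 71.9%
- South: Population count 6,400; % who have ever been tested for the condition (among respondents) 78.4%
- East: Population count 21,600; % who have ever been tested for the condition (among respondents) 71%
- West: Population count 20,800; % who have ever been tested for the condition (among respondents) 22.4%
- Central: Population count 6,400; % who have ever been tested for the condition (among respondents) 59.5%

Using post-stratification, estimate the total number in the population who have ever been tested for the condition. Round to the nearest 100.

46,700

Apply each group's respondent rate to its population count:
  North: 24,800 × 71.9% = 17831.2
  South: 6,400 × 78.4% = 5017.6
  East: 21,600 × 71% = 15,336
  West: 20,800 × 22.4% = 4659.2
  Central: 6,400 × 59.5% = 3808
Estimated total = 46,652 → 46,700.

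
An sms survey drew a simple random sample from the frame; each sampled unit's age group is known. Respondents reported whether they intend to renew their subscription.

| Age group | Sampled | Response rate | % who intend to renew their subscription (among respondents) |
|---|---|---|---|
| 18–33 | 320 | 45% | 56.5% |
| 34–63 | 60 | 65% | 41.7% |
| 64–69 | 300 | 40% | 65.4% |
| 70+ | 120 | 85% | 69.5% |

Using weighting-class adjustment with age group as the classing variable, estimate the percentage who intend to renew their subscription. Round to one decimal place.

60.7%

Each respondent's weight = sampled/responded in their class; summing within a class gives n_sampled, so:
  18–33: 320 × 56.5 = 18,080
  34–63: 60 × 41.7 = 2502
  64–69: 300 × 65.4 = 19,620
  70+: 120 × 69.5 = 8340
Adjusted estimate = 48,542 / 800 = 60.6775 → 60.7%.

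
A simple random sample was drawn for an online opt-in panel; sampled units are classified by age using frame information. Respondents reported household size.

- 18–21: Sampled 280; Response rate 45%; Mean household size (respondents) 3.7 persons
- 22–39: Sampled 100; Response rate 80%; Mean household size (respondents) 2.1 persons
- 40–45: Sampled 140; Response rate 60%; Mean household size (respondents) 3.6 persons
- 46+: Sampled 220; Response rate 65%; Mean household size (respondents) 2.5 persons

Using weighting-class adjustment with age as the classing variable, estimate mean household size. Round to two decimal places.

3.11

Each respondent's weight = sampled/responded in their class; summing within a class gives n_sampled, so:
  18–21: 280 × 3.7 = 1036
  22–39: 100 × 2.1 = 210
  40–45: 140 × 3.6 = 504
  46+: 220 × 2.5 = 550
Adjusted estimate = 2300 / 740 = 3.10811 → 3.11.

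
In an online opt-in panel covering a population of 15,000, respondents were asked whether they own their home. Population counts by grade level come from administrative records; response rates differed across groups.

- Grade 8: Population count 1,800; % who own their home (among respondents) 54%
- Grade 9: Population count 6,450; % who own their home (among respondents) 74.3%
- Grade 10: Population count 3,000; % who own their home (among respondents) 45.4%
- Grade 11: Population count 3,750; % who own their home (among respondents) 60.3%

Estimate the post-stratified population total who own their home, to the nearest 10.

9,390

Each cell contributes its population count × the respondent rate:
  Grade 8: 1,800 × 54% = 972
  Grade 9: 6,450 × 74.3% = 4792.35
  Grade 10: 3,000 × 45.4% = 1362
  Grade 11: 3,750 × 60.3% = 2261.25
Estimated total = 9387.6 → 9,390.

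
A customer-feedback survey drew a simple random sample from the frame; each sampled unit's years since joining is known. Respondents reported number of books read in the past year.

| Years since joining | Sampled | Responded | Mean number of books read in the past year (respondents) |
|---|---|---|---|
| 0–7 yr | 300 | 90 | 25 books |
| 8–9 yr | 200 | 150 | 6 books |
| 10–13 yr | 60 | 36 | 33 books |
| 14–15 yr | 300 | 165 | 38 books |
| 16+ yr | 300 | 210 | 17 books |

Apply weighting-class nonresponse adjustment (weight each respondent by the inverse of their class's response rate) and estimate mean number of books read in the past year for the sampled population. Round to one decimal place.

Class response rates: 0–7 yr 90/300 = 30%, 8–9 yr 150/200 = 75%, 10–13 yr 36/60 = 60%, 14–15 yr 165/300 = 55%, 16+ yr 210/300 = 70%.
With weight = n_sampled/n_responded per class, the weighted class total is n_sampled:
  0–7 yr: 300 × 25 = 7500
  8–9 yr: 200 × 6 = 1200
  10–13 yr: 60 × 33 = 1980
  14–15 yr: 300 × 38 = 11,400
  16+ yr: 300 × 17 = 5100
Adjusted estimate = 27,180 / 1,160 = 23.431 → 23.4.

23.4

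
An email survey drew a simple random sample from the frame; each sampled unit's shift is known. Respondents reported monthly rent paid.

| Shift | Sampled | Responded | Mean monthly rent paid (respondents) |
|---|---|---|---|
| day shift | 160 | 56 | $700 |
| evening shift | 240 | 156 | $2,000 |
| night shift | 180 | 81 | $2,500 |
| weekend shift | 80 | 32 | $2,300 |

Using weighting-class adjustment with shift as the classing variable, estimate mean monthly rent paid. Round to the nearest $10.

Response rates by class: day shift 56/160 = 35%, evening shift 156/240 = 65%, night shift 81/180 = 45%, weekend shift 32/80 = 40%.
Weighting each respondent by the inverse class response rate inflates each class back to its sampled size, so the class weight is n_sampled:
  day shift: 160 × 700 = 112,000
  evening shift: 240 × 2000 = 480,000
  night shift: 180 × 2500 = 450,000
  weekend shift: 80 × 2300 = 184,000
Adjusted estimate = 1,226,000 / 660 = 1857.58 → $1,860.

$1,860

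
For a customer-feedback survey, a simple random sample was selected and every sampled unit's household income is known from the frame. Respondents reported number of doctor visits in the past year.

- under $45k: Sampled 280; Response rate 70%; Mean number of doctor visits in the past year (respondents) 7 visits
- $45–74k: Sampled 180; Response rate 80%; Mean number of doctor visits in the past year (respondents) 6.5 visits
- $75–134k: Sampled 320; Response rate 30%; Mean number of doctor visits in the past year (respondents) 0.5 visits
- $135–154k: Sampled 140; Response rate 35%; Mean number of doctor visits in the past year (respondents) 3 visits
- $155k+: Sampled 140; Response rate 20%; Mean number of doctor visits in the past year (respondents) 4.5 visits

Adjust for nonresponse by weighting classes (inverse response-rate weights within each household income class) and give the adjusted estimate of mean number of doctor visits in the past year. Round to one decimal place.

With weight = n_sampled/n_responded per class, the weighted class total is n_sampled:
  under $45k: 280 × 7 = 1960
  $45–74k: 180 × 6.5 = 1170
  $75–134k: 320 × 0.5 = 160
  $135–154k: 140 × 3 = 420
  $155k+: 140 × 4.5 = 630
Adjusted estimate = 4340 / 1,060 = 4.09434 → 4.1.

4.1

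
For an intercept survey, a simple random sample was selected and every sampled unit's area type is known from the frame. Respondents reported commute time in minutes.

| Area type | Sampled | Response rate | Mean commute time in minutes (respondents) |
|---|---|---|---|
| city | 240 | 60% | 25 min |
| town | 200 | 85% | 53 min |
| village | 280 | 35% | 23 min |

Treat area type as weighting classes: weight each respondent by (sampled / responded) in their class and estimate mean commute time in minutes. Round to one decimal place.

Weighting each respondent by the inverse class response rate inflates each class back to its sampled size, so the class weight is n_sampled:
  city: 240 × 25 = 6000
  town: 200 × 53 = 10,600
  village: 280 × 23 = 6440
Adjusted estimate = 23,040 / 720 = 32 → 32.0.

32.0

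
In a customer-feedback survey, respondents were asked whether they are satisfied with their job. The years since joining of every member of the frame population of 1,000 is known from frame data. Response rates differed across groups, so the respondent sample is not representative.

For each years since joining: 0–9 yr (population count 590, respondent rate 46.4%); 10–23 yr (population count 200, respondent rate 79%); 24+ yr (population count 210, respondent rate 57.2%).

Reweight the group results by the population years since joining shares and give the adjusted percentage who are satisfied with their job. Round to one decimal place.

55.2%

Each cell contributes population-share × respondent value:
  0–9 yr: (590/1,000) × 46.4 = 27.376
  10–23 yr: (200/1,000) × 79 = 15.8
  24+ yr: (210/1,000) × 57.2 = 12.012
Post-stratified estimate = 55.188 → 55.2%.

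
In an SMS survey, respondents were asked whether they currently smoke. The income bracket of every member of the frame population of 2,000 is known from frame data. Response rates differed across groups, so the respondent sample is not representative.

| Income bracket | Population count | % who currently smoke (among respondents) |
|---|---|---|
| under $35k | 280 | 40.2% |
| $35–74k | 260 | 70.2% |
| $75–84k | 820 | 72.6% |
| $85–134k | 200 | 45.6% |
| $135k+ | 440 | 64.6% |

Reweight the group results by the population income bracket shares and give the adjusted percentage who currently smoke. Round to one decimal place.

63.3%

Weight each group's respondent value by its population share:
  under $35k: (280/2,000) × 40.2 = 5.628
  $35–74k: (260/2,000) × 70.2 = 9.126
  $75–84k: (820/2,000) × 72.6 = 29.766
  $85–134k: (200/2,000) × 45.6 = 4.56
  $135k+: (440/2,000) × 64.6 = 14.212
Post-stratified estimate = 63.292 → 63.3%.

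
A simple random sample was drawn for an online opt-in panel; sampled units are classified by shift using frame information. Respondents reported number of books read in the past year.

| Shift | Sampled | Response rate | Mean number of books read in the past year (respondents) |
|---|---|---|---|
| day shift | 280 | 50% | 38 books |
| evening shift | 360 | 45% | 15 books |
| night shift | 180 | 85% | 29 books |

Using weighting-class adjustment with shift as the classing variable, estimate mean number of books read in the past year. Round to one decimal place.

Inverse-response-rate weighting restores each class to its sampled count, so class totals weight by n_sampled:
  day shift: 280 × 38 = 10,640
  evening shift: 360 × 15 = 5400
  night shift: 180 × 29 = 5220
Adjusted estimate = 21,260 / 820 = 25.9268 → 25.9.

25.9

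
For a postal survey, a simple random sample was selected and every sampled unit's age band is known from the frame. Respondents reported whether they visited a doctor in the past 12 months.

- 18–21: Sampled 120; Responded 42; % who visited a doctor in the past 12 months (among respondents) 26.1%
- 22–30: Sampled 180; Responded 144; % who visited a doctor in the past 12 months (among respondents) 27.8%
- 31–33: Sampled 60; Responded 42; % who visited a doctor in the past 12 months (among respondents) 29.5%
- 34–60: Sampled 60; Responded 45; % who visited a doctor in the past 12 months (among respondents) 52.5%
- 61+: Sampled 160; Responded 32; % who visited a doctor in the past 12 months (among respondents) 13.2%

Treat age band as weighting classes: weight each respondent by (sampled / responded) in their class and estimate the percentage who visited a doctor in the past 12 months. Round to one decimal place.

Response rates by class: 18–21 42/120 = 35%, 22–30 144/180 = 80%, 31–33 42/60 = 70%, 34–60 45/60 = 75%, 61+ 32/160 = 20%.
With weight = n_sampled/n_responded per class, the weighted class total is n_sampled:
  18–21: 120 × 26.1 = 3132
  22–30: 180 × 27.8 = 5004
  31–33: 60 × 29.5 = 1770
  34–60: 60 × 52.5 = 3150
  61+: 160 × 13.2 = 2112
Adjusted estimate = 15,168 / 580 = 26.1517 → 26.2%.

26.2%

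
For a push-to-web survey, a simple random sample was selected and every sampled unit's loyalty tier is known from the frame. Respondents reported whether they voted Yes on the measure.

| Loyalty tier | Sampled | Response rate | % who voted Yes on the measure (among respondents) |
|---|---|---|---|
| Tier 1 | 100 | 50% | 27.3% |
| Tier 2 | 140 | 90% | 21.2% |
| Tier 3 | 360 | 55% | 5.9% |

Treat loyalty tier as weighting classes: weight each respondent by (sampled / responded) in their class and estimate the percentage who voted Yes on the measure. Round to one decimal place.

With weight = n_sampled/n_responded per class, the weighted class total is n_sampled:
  Tier 1: 100 × 27.3 = 2730
  Tier 2: 140 × 21.2 = 2968
  Tier 3: 360 × 5.9 = 2124
Adjusted estimate = 7822 / 600 = 13.0367 → 13.0%.

13.0%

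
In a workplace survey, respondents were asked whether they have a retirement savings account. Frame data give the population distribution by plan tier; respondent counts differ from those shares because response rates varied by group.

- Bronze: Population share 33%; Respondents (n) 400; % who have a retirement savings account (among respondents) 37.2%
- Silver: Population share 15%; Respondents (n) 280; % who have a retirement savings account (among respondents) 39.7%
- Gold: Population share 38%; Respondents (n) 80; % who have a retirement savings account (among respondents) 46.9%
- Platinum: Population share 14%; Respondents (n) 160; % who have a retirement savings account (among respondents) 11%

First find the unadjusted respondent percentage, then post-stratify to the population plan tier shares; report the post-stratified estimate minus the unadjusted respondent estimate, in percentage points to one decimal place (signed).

+3.3 percentage points

Naive respondent-only estimate (weights = respondent counts):
  (400/920)×37.2 + (280/920)×39.7 + (80/920)×46.9 + (160/920)×11 = 34.2478%
Post-stratified estimate weights by population shares:
  0.33×37.2 + 0.15×39.7 + 0.38×46.9 + 0.14×11 = 37.593%
Difference = 37.593 − 34.2478 = 3.3452 pp.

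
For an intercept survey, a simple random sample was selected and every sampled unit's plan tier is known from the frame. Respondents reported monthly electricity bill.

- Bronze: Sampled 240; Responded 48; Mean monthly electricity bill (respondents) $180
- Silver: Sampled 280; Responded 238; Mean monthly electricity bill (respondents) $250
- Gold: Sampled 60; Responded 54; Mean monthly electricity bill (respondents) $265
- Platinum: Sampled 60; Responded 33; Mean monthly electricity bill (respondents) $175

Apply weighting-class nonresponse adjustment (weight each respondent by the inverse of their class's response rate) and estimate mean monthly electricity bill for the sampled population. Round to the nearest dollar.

$218

Class response rates: Bronze 48/240 = 20%, Silver 238/280 = 85%, Gold 54/60 = 90%, Platinum 33/60 = 55%.
With weight = n_sampled/n_responded per class, the weighted class total is n_sampled:
  Bronze: 240 × 180 = 43,200
  Silver: 280 × 250 = 70,000
  Gold: 60 × 265 = 15,900
  Platinum: 60 × 175 = 10,500
Adjusted estimate = 139,600 / 640 = 218.125 → $218.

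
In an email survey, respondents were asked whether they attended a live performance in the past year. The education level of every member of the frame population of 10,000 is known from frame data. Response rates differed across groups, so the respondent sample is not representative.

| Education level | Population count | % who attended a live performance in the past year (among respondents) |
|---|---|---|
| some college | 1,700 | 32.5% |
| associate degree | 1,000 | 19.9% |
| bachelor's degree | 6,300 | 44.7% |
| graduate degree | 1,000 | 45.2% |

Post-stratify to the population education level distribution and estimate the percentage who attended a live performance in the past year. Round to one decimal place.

40.2%

Reweight to the known education level distribution:
  some college: (1,700/10,000) × 32.5 = 5.525
  associate degree: (1,000/10,000) × 19.9 = 1.99
  bachelor's degree: (6,300/10,000) × 44.7 = 28.161
  graduate degree: (1,000/10,000) × 45.2 = 4.52
Post-stratified estimate = 40.196 → 40.2%.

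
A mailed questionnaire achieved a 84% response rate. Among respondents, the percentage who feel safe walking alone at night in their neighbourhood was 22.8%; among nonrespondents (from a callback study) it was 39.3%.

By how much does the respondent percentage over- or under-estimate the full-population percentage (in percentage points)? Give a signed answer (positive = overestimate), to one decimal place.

Nonresponse fraction = 1 − 0.84 = 0.16.
Bias = (nonresponse fraction) × (respondent percentage − nonrespondent percentage)
     = 0.16 × (22.8 − 39.3) = 0.16 × -16.5 = -2.64.

-2.6 percentage points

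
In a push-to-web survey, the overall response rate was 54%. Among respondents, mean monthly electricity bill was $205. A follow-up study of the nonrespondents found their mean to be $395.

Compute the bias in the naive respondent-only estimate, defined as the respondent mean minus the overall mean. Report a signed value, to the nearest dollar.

-$87

Nonresponse fraction = 1 − 0.54 = 0.46.
Bias = (nonresponse fraction) × (respondent mean − nonrespondent mean)
     = 0.46 × (205 − 395) = 0.46 × -190 = -87.4.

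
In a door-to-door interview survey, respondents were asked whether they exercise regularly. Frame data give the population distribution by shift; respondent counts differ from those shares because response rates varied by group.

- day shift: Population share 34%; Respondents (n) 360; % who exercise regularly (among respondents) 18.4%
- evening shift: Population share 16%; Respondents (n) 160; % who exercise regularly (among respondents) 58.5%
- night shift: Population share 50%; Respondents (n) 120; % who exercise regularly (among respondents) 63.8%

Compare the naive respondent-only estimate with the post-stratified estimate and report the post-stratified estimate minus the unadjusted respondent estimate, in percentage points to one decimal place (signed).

Naive respondent-only estimate (weights = respondent counts):
  (360/640)×18.4 + (160/640)×58.5 + (120/640)×63.8 = 36.9375%
Reweighting by population shift shares:
  0.34×18.4 + 0.16×58.5 + 0.5×63.8 = 47.516%
Difference = 47.516 − 36.9375 = 10.5785 pp.

+10.6 percentage points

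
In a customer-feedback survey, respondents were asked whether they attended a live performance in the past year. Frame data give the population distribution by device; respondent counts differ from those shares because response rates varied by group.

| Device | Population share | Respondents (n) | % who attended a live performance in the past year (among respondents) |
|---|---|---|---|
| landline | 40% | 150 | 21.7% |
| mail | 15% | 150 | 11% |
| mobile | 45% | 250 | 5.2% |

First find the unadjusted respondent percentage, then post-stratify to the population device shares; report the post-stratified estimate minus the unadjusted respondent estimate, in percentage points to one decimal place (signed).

+1.4 percentage points

Unadjusted (pooled respondent) estimate weights by respondent counts:
  (150/550)×21.7 + (150/550)×11 + (250/550)×5.2 = 11.2818%
Post-stratified estimate weights by population shares:
  0.4×21.7 + 0.15×11 + 0.45×5.2 = 12.67%
Difference = 12.67 − 11.2818 = 1.3882 pp.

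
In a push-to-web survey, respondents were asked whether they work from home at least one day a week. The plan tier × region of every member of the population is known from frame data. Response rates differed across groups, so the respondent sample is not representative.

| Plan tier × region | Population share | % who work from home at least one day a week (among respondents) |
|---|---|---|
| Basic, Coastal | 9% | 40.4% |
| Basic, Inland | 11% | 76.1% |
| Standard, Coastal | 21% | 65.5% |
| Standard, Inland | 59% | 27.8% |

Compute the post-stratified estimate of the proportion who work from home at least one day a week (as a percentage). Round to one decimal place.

Each cell contributes population-share × respondent value:
  Basic, Coastal: 0.09 × 40.4 = 3.636
  Basic, Inland: 0.11 × 76.1 = 8.371
  Standard, Coastal: 0.21 × 65.5 = 13.755
  Standard, Inland: 0.59 × 27.8 = 16.402
Post-stratified estimate = 42.164 → 42.2%.

42.2%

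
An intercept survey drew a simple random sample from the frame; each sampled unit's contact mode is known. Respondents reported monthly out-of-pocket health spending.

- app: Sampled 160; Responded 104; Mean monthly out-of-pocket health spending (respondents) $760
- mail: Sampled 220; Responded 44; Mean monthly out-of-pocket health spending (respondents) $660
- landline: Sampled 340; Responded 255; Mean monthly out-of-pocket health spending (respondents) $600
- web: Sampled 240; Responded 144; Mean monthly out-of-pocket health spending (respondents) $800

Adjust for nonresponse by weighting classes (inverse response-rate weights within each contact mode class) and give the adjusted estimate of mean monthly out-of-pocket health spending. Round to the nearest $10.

Class response rates: app 104/160 = 65%, mail 44/220 = 20%, landline 255/340 = 75%, web 144/240 = 60%.
Weighting each respondent by the inverse class response rate inflates each class back to its sampled size, so the class weight is n_sampled:
  app: 160 × 760 = 121,600
  mail: 220 × 660 = 145,200
  landline: 340 × 600 = 204,000
  web: 240 × 800 = 192,000
Adjusted estimate = 662,800 / 960 = 690.417 → $690.

$690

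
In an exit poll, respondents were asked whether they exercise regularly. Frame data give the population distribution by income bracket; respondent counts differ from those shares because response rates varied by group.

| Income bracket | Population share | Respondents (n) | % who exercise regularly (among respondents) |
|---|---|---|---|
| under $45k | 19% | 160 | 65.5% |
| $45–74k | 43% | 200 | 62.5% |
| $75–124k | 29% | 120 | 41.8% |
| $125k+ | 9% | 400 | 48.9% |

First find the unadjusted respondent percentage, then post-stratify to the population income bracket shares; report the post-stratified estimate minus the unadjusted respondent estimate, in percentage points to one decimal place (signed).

Naive respondent-only estimate (weights = respondent counts):
  (160/880)×65.5 + (200/880)×62.5 + (120/880)×41.8 + (400/880)×48.9 = 54.0409%
Reweighting by population income bracket shares:
  0.19×65.5 + 0.43×62.5 + 0.29×41.8 + 0.09×48.9 = 55.843%
Difference = 55.843 − 54.0409 = 1.8021 pp.

+1.8 percentage points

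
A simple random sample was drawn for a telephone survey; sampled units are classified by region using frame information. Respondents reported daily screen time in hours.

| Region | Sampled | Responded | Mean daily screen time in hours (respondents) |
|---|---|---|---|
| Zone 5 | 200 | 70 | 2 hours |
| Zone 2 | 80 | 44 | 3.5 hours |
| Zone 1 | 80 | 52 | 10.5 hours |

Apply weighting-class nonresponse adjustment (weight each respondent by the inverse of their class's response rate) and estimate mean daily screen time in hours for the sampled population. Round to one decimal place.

Response rates by class: Zone 5 70/200 = 35%, Zone 2 44/80 = 55%, Zone 1 52/80 = 65%.
Each respondent's weight = sampled/responded in their class; summing within a class gives n_sampled, so:
  Zone 5: 200 × 2 = 400
  Zone 2: 80 × 3.5 = 280
  Zone 1: 80 × 10.5 = 840
Adjusted estimate = 1520 / 360 = 4.22222 → 4.2.

4.2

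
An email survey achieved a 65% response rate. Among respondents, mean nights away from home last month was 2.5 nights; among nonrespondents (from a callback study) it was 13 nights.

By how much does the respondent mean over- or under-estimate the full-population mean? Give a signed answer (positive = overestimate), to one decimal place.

-3.7

Nonresponse fraction = 1 − 0.65 = 0.35.
Bias = (nonresponse fraction) × (respondent mean − nonrespondent mean)
     = 0.35 × (2.5 − 13) = 0.35 × -10.5 = -3.675.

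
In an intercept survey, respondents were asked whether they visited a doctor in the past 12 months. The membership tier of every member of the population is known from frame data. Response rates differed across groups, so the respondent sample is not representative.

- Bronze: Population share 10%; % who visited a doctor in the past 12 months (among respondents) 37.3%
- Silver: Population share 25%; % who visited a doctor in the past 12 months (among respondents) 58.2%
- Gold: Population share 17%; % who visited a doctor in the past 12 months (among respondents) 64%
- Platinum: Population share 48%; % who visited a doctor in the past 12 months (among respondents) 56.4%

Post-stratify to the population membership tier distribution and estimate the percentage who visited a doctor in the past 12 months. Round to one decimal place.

Reweight to the known membership tier distribution:
  Bronze: 0.1 × 37.3 = 3.73
  Silver: 0.25 × 58.2 = 14.55
  Gold: 0.17 × 64 = 10.88
  Platinum: 0.48 × 56.4 = 27.072
Post-stratified estimate = 56.232 → 56.2%.

56.2%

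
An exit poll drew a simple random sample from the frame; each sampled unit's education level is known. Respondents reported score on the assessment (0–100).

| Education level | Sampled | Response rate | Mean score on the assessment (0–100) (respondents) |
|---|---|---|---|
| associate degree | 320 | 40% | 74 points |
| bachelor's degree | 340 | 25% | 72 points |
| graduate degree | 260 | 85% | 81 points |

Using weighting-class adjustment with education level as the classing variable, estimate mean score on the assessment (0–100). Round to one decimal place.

75.2

With weight = n_sampled/n_responded per class, the weighted class total is n_sampled:
  associate degree: 320 × 74 = 23,680
  bachelor's degree: 340 × 72 = 24,480
  graduate degree: 260 × 81 = 21,060
Adjusted estimate = 69,220 / 920 = 75.2391 → 75.2.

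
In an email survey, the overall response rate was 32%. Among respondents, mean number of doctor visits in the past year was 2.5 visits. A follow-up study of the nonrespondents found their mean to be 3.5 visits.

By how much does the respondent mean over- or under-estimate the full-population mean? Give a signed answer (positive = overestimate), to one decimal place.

Nonresponse fraction = 1 − 0.32 = 0.68.
Bias = (nonresponse fraction) × (respondent mean − nonrespondent mean)
     = 0.68 × (2.5 − 3.5) = 0.68 × -1 = -0.68.

-0.7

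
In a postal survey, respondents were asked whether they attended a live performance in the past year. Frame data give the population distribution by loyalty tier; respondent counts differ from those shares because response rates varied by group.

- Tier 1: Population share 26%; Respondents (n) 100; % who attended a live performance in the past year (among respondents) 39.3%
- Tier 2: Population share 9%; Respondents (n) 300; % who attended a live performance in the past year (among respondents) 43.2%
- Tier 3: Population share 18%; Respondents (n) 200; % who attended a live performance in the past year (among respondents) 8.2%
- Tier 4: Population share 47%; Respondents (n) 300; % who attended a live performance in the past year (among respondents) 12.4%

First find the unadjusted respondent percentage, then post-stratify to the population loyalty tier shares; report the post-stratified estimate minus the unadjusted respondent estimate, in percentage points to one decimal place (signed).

Without adjustment, the pooled respondent share is:
  (100/900)×39.3 + (300/900)×43.2 + (200/900)×8.2 + (300/900)×12.4 = 24.7222%
Post-stratified estimate weights by population shares:
  0.26×39.3 + 0.09×43.2 + 0.18×8.2 + 0.47×12.4 = 21.41%
Difference = 21.41 − 24.7222 = -3.3122 pp.

-3.3 percentage points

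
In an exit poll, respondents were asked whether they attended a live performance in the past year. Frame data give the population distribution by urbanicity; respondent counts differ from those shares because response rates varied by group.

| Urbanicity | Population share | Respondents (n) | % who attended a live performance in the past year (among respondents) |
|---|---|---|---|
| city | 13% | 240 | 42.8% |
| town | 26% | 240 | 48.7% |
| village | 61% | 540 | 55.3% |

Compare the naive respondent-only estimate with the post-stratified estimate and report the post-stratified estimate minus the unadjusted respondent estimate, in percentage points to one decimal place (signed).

+1.2 percentage points

Without adjustment, the pooled respondent share is:
  (240/1020)×42.8 + (240/1020)×48.7 + (540/1020)×55.3 = 50.8059%
Post-stratified estimate weights by population shares:
  0.13×42.8 + 0.26×48.7 + 0.61×55.3 = 51.959%
Difference = 51.959 − 50.8059 = 1.1531 pp.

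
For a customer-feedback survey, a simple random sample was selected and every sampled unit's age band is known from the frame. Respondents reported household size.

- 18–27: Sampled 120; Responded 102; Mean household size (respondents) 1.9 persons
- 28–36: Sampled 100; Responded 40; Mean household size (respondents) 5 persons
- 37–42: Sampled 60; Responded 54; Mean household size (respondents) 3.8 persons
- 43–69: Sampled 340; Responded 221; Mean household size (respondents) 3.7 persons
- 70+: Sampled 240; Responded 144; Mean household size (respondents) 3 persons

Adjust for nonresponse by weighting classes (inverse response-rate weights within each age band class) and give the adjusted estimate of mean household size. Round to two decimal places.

Response rates by class: 18–27 102/120 = 85%, 28–36 40/100 = 40%, 37–42 54/60 = 90%, 43–69 221/340 = 65%, 70+ 144/240 = 60%.
Each respondent's weight = sampled/responded in their class; summing within a class gives n_sampled, so:
  18–27: 120 × 1.9 = 228
  28–36: 100 × 5 = 500
  37–42: 60 × 3.8 = 228
  43–69: 340 × 3.7 = 1258
  70+: 240 × 3 = 720
Adjusted estimate = 2934 / 860 = 3.41163 → 3.41.

3.41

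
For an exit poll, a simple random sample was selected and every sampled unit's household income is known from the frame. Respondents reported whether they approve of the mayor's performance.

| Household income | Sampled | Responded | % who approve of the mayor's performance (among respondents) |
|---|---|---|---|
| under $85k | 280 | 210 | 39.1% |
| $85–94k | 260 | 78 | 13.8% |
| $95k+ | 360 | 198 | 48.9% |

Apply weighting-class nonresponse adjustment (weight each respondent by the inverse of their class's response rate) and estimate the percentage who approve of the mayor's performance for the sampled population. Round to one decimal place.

35.7%

Class response rates: under $85k 210/280 = 75%, $85–94k 78/260 = 30%, $95k+ 198/360 = 55%.
Each respondent's weight = sampled/responded in their class; summing within a class gives n_sampled, so:
  under $85k: 280 × 39.1 = 10,948
  $85–94k: 260 × 13.8 = 3588
  $95k+: 360 × 48.9 = 17,604
Adjusted estimate = 32,140 / 900 = 35.7111 → 35.7%.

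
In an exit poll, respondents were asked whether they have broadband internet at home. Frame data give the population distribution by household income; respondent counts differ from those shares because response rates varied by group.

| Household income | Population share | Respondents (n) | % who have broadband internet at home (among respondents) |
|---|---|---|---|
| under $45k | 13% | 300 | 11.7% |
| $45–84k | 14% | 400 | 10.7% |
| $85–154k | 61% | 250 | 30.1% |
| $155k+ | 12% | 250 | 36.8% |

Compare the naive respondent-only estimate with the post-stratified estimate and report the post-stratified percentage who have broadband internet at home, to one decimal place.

25.8%

Unadjusted (pooled respondent) estimate weights by respondent counts:
  (300/1200)×11.7 + (400/1200)×10.7 + (250/1200)×30.1 + (250/1200)×36.8 = 20.4292%
Post-stratified estimate weights by population shares:
  0.13×11.7 + 0.14×10.7 + 0.61×30.1 + 0.12×36.8 = 25.796%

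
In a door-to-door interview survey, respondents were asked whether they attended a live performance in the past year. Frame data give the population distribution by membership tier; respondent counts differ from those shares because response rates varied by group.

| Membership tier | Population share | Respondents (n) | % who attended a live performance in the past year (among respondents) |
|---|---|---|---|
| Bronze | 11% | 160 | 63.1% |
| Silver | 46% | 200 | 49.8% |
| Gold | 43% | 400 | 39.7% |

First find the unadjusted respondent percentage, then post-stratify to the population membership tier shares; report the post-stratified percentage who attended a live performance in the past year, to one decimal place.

Unadjusted (pooled respondent) estimate weights by respondent counts:
  (160/760)×63.1 + (200/760)×49.8 + (400/760)×39.7 = 47.2842%
Reweighting by population membership tier shares:
  0.11×63.1 + 0.46×49.8 + 0.43×39.7 = 46.92%

46.9%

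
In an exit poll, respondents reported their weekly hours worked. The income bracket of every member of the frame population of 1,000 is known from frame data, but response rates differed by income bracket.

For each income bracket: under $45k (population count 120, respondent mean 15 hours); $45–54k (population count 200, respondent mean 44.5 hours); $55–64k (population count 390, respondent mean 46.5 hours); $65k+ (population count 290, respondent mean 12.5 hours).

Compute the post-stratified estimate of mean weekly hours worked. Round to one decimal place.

Weight each group's respondent value by its population share:
  under $45k: (120/1,000) × 15 = 1.8
  $45–54k: (200/1,000) × 44.5 = 8.9
  $55–64k: (390/1,000) × 46.5 = 18.135
  $65k+: (290/1,000) × 12.5 = 3.625
Post-stratified estimate = 32.46 → 32.5.

32.5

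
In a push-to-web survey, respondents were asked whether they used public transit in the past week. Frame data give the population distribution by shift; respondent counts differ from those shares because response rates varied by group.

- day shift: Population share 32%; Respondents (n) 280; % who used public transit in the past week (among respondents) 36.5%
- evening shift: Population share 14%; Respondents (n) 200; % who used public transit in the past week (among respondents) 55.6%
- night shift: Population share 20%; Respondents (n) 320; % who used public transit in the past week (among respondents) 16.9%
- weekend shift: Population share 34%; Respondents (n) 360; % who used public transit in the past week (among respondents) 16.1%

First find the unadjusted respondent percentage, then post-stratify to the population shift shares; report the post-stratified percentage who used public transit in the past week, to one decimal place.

Unadjusted (pooled respondent) estimate weights by respondent counts:
  (280/1160)×36.5 + (200/1160)×55.6 + (320/1160)×16.9 + (360/1160)×16.1 = 28.0552%
Post-stratifying to population shares instead:
  0.32×36.5 + 0.14×55.6 + 0.2×16.9 + 0.34×16.1 = 28.318%

28.3%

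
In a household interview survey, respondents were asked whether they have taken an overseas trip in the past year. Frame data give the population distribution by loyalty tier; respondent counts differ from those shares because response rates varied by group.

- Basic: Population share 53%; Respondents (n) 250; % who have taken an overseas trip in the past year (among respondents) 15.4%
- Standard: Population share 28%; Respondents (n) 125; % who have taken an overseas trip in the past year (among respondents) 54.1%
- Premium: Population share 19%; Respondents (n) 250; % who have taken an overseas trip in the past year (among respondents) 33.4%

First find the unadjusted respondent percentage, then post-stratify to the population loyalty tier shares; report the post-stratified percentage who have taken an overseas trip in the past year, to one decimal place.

29.7%

Naive respondent-only estimate (weights = respondent counts):
  (250/625)×15.4 + (125/625)×54.1 + (250/625)×33.4 = 30.34%
Post-stratified estimate weights by population shares:
  0.53×15.4 + 0.28×54.1 + 0.19×33.4 = 29.656%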